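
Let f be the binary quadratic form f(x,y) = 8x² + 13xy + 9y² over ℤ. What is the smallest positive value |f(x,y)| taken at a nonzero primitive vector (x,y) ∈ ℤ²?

translate: b→-3 (≡13 mod 16), so (8,13,9)→(8,-3,4)
flip: (8,-3,4)→(4,3,8)
reduced (well bottom): (4,3,8) with a≤c, −a<b≤a
well minimum = a = 4

4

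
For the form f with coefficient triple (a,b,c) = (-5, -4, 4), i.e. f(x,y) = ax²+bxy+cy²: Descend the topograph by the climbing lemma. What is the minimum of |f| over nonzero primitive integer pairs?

descent: ρ → (4,4,-5)  [lands on river]
river: ρ → (-5,6,3)
river: ρ → (3,6,-5)
river: ρ → (-5,4,4)
closes: descent 1, river 4
min |a| on river = 3

3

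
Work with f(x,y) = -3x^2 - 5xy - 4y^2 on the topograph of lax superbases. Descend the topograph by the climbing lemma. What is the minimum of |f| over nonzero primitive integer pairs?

translate: b→-1 (≡5 mod 6), so (3,5,4)→(3,-1,2)
flip: (3,-1,2)→(2,1,3)
reduced (well bottom): (2,1,3) with a≤c, −a<b≤a
well minimum |f| = |-2| = 2 (negative-definite)

2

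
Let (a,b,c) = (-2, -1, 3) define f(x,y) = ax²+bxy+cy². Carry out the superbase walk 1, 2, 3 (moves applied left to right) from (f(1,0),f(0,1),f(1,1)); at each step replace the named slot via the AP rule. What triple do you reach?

start (-2,3,0) = (f(1,0),f(0,1),f(1,1))
replace slot 1: 2·(3+0) − (-2) = 8 → (8,3,0)
replace slot 2: 2·(8+0) − 3 = 13 → (8,13,0)
replace slot 3: 2·(8+13) − 0 = 42 → (8,13,42)

8,13,42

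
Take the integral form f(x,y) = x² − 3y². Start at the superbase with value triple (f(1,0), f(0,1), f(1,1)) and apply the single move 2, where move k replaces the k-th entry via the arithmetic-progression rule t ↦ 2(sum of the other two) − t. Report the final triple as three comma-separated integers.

start (1,-3,-2) = (f(1,0),f(0,1),f(1,1))
replace slot 2: 2·(1+(-2)) − (-3) = 1 → (1,1,-2)

1,1,-2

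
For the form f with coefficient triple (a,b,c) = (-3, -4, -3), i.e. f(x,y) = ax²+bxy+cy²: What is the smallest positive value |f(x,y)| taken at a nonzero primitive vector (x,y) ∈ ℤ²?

translate: b→-2 (≡4 mod 6), so (3,4,3)→(3,-2,2)
flip: (3,-2,2)→(2,2,3)
reduced (well bottom): (2,2,3) with a≤c, −a<b≤a
well minimum |f| = |-2| = 2 (negative-definite)

2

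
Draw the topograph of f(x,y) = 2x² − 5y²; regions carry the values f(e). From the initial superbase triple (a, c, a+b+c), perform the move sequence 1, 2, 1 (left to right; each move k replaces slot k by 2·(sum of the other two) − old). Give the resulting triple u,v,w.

start (2,-5,-3) = (f(1,0),f(0,1),f(1,1))
replace slot 1: 2·((-5)+(-3)) − 2 = -18 → (-18,-5,-3)
replace slot 2: 2·((-18)+(-3)) − (-5) = -37 → (-18,-37,-3)
replace slot 1: 2·((-37)+(-3)) − (-18) = -62 → (-62,-37,-3)

-62,-37,-3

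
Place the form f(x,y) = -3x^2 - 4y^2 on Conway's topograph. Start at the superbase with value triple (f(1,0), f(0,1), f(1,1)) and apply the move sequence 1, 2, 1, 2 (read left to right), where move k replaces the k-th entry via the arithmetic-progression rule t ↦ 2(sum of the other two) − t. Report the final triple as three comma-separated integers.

start (-3,-4,-7) = (f(1,0),f(0,1),f(1,1))
replace slot 1: 2·((-4)+(-7)) − (-3) = -19 → (-19,-4,-7)
replace slot 2: 2·((-19)+(-7)) − (-4) = -48 → (-19,-48,-7)
replace slot 1: 2·((-48)+(-7)) − (-19) = -91 → (-91,-48,-7)
replace slot 2: 2·((-91)+(-7)) − (-48) = -148 → (-91,-148,-7)

-91,-148,-7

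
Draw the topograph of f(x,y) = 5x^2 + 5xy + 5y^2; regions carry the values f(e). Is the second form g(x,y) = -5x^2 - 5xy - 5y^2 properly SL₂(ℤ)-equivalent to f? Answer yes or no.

D₁ = -75, D₂ = -75
f: reduced (well bottom): (5,5,5) with a≤c, −a<b≤a
g is negative-definite; reduce −g:
−g: reduced (well bottom): (5,5,5) with a≤c, −a<b≤a
flip sign back: reduced form of g is (-5,-5,-5)
reduced forms (5, 5, 5) vs (-5, -5, -5) ⇒ inequivalent

no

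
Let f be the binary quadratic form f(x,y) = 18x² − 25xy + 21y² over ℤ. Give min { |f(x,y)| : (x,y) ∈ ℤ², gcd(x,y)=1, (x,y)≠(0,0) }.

translate: b→11 (≡-25 mod 36), so (18,-25,21)→(18,11,14)
flip: (18,11,14)→(14,-11,18)
reduced (well bottom): (14,-11,18) with a≤c, −a<b≤a
well minimum = a = 14

14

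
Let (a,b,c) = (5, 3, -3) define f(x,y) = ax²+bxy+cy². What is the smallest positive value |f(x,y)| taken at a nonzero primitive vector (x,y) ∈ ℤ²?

river: ρ → (-3,3,5)
river: ρ → (5,7,-1)
river: ρ → (-1,7,5)
river: ρ → (5,3,-3)
closes: descent 0, river 4
min |a| on river = 1

1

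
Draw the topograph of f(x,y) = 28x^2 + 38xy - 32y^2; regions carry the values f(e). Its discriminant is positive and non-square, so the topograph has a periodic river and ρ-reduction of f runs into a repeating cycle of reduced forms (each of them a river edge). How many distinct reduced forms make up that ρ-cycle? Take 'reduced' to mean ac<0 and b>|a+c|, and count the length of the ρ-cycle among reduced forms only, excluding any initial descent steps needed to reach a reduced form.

D = 5028, ⌊√D⌋ = 70
river: ρ → (-32,26,34)
river: ρ → (34,42,-24)
river: ρ → (-24,54,22)
river: ρ → (22,34,-44)
river: ρ → (-44,54,12)
river: ρ → (12,66,-14)
river: ρ → (-14,46,52)
river: ρ → (52,58,-8)
river: ρ → (-8,70,4)
river: ρ → (4,66,-42)
river: ρ → (-42,18,28)
river: ρ → (28,38,-32)
ρ-cycle length = 12 (tail of 0 descent steps not counted)

12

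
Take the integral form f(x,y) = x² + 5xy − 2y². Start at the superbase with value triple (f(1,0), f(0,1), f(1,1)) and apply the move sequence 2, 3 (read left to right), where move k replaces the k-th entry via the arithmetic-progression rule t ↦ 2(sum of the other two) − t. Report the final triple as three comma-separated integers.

start (1,-2,4) = (f(1,0),f(0,1),f(1,1))
replace slot 2: 2·(1+4) − (-2) = 12 → (1,12,4)
replace slot 3: 2·(1+12) − 4 = 22 → (1,12,22)

1,12,22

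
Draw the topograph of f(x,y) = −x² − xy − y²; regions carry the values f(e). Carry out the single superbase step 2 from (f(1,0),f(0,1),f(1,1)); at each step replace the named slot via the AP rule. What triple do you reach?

start (-1,-1,-3) = (f(1,0),f(0,1),f(1,1))
replace slot 2: 2·((-1)+(-3)) − (-1) = -7 → (-1,-7,-3)

-1,-7,-3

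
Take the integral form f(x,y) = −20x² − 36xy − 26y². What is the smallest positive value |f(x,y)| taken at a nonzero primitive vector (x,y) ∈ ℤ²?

translate: b→-4 (≡36 mod 40), so (20,36,26)→(20,-4,10)
flip: (20,-4,10)→(10,4,20)
reduced (well bottom): (10,4,20) with a≤c, −a<b≤a
well minimum |f| = |-10| = 10 (negative-definite)

10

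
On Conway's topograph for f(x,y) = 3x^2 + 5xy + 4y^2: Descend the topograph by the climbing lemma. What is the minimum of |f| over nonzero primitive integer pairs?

translate: b→-1 (≡5 mod 6), so (3,5,4)→(3,-1,2)
flip: (3,-1,2)→(2,1,3)
reduced (well bottom): (2,1,3) with a≤c, −a<b≤a
well minimum = a = 2

2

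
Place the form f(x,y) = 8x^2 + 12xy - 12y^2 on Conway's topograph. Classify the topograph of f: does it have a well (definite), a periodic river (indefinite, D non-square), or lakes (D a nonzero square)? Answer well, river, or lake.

D = b²−4ac = 12² − 4·8·(-12) = 528
D > 0 non-square ⇒ indefinite ⇒ periodic river

river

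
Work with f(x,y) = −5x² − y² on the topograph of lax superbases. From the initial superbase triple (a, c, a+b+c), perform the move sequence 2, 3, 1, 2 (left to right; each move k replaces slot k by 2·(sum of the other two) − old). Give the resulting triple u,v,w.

start (-5,-1,-6) = (f(1,0),f(0,1),f(1,1))
replace slot 2: 2·((-5)+(-6)) − (-1) = -21 → (-5,-21,-6)
replace slot 3: 2·((-5)+(-21)) − (-6) = -46 → (-5,-21,-46)
replace slot 1: 2·((-21)+(-46)) − (-5) = -129 → (-129,-21,-46)
replace slot 2: 2·((-129)+(-46)) − (-21) = -329 → (-129,-329,-46)

-129,-329,-46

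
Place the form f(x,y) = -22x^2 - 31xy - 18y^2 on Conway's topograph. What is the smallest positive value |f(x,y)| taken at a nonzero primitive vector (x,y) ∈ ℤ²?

translate: b→-13 (≡31 mod 44), so (22,31,18)→(22,-13,9)
flip: (22,-13,9)→(9,13,22)
translate: b→-5 (≡13 mod 18), so (9,13,22)→(9,-5,18)
reduced (well bottom): (9,-5,18) with a≤c, −a<b≤a
well minimum |f| = |-9| = 9 (negative-definite)

9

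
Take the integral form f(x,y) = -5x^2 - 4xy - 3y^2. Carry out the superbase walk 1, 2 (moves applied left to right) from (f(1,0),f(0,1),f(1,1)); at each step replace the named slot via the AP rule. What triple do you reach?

start (-5,-3,-12) = (f(1,0),f(0,1),f(1,1))
replace slot 1: 2·((-3)+(-12)) − (-5) = -25 → (-25,-3,-12)
replace slot 2: 2·((-25)+(-12)) − (-3) = -71 → (-25,-71,-12)

-25,-71,-12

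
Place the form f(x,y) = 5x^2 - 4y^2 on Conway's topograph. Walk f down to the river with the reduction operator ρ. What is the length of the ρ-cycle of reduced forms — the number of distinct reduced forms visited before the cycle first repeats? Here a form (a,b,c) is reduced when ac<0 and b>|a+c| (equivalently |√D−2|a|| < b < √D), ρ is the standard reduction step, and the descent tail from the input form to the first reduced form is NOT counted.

D = 80, ⌊√D⌋ = 8
descent: ρ → (-4,8,1)  [lands on river]
river: ρ → (1,8,-4)
ρ-cycle length = 2 (tail of 1 descent step not counted)

2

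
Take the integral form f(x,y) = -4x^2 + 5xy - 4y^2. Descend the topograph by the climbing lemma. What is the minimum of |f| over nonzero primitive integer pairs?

translate: b→3 (≡-5 mod 8), so (4,-5,4)→(4,3,3)
flip: (4,3,3)→(3,-3,4)
translate: b→3 (≡-3 mod 6), so (3,-3,4)→(3,3,4)
reduced (well bottom): (3,3,4) with a≤c, −a<b≤a
well minimum |f| = |-3| = 3 (negative-definite)

3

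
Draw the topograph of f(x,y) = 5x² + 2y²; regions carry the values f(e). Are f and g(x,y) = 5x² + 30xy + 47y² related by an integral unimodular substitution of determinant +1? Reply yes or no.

D₁ = -40, D₂ = -40
f: flip: (5,0,2)→(2,0,5)
f: reduced (well bottom): (2,0,5) with a≤c, −a<b≤a
g: translate: b→0 (≡30 mod 10), so (5,30,47)→(5,0,2)
g: flip: (5,0,2)→(2,0,5)
g: reduced (well bottom): (2,0,5) with a≤c, −a<b≤a
reduced forms (2, 0, 5) vs (2, 0, 5) ⇒ equivalent

yes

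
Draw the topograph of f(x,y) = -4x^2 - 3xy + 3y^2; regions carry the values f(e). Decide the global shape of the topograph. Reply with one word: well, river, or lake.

D = b²−4ac = (-3)² − 4·(-4)·3 = 57
D > 0 non-square ⇒ indefinite ⇒ periodic river

river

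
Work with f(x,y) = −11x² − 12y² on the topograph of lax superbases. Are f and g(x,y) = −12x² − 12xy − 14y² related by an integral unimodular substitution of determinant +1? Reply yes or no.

D₁ = -528, D₂ = -528
f is negative-definite; reduce −f:
−f: reduced (well bottom): (11,0,12) with a≤c, −a<b≤a
flip sign back: reduced form of f is (-11,0,-12)
g is negative-definite; reduce −g:
−g: reduced (well bottom): (12,12,14) with a≤c, −a<b≤a
flip sign back: reduced form of g is (-12,-12,-14)
reduced forms (-11, 0, -12) vs (-12, -12, -14) ⇒ inequivalent

no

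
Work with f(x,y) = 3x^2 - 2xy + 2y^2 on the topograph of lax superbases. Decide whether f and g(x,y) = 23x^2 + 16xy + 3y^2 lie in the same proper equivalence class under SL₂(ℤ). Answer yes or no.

D₁ = -20, D₂ = -20
f: flip: (3,-2,2)→(2,2,3)
f: reduced (well bottom): (2,2,3) with a≤c, −a<b≤a
g: flip: (23,16,3)→(3,-16,23)
g: translate: b→2 (≡-16 mod 6), so (3,-16,23)→(3,2,2)
g: flip: (3,2,2)→(2,-2,3)
g: translate: b→2 (≡-2 mod 4), so (2,-2,3)→(2,2,3)
g: reduced (well bottom): (2,2,3) with a≤c, −a<b≤a
reduced forms (2, 2, 3) vs (2, 2, 3) ⇒ equivalent

yes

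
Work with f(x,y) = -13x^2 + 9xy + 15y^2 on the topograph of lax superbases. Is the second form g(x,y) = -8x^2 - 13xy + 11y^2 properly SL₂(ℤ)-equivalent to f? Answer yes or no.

D₁ = 861, D₂ = 521
discriminants differ ⇒ not SL₂(ℤ)-equivalent

no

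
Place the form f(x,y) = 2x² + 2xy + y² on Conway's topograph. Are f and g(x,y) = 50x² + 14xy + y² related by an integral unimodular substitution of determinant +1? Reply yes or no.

D₁ = -4, D₂ = -4
f: flip: (2,2,1)→(1,-2,2)
f: translate: b→0 (≡-2 mod 2), so (1,-2,2)→(1,0,1)
f: reduced (well bottom): (1,0,1) with a≤c, −a<b≤a
g: flip: (50,14,1)→(1,-14,50)
g: translate: b→0 (≡-14 mod 2), so (1,-14,50)→(1,0,1)
g: reduced (well bottom): (1,0,1) with a≤c, −a<b≤a
reduced forms (1, 0, 1) vs (1, 0, 1) ⇒ equivalent

yes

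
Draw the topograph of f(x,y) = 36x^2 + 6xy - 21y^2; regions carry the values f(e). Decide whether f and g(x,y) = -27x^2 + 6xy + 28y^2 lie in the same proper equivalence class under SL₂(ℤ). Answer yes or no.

D₁ = 3060, D₂ = 3060
river cycle of f (length 14): (-21, 36, 21), (21, 48, -9), (-9, 42, 36), (36, 30, -15), (-15, 30, 36), (36, 42, -9), (-9, 48, 21), (21, 36, -21), (-21, 48, 9), (9, 42, -36), … (4 more)
river cycle of g (length 16): (28, 50, -5), (-5, 50, 28), (28, 6, -27), (-27, 48, 7), (7, 50, -20), (-20, 30, 27), (27, 24, -23), (-23, 22, 28), (28, 34, -17), (-17, 34, 28), … (6 more)
cycles differ ⇒ inequivalent

no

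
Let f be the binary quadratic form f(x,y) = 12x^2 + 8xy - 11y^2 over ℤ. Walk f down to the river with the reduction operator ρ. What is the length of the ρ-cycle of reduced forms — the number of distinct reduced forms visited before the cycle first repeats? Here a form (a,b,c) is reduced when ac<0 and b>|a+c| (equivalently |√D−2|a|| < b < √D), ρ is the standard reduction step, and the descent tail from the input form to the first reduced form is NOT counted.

D = 592, ⌊√D⌋ = 24
river: ρ → (-11,14,9)
river: ρ → (9,22,-3)
river: ρ → (-3,20,16)
river: ρ → (16,12,-7)
river: ρ → (-7,16,12)
river: ρ → (12,8,-11)
ρ-cycle length = 6 (tail of 0 descent steps not counted)

6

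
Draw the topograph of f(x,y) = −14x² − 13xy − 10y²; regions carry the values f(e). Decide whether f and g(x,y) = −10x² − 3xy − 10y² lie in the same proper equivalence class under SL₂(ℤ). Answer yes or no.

D₁ = -391, D₂ = -391
f is negative-definite; reduce −f:
−f: flip: (14,13,10)→(10,-13,14)
−f: translate: b→7 (≡-13 mod 20), so (10,-13,14)→(10,7,11)
−f: reduced (well bottom): (10,7,11) with a≤c, −a<b≤a
flip sign back: reduced form of f is (-10,-7,-11)
g is negative-definite; reduce −g:
−g: reduced (well bottom): (10,3,10) with a≤c, −a<b≤a
flip sign back: reduced form of g is (-10,-3,-10)
reduced forms (-10, -7, -11) vs (-10, -3, -10) ⇒ inequivalent

no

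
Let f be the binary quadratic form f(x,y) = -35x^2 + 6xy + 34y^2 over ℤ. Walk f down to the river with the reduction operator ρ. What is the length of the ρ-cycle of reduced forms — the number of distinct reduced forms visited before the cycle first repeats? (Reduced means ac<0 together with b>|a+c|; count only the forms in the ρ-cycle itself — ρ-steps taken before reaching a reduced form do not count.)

D = 4796, ⌊√D⌋ = 69
river: ρ → (34,62,-7)
river: ρ → (-7,64,25)
river: ρ → (25,36,-35)
river: ρ → (-35,34,26)
river: ρ → (26,18,-43)
river: ρ → (-43,68,1)
river: ρ → (1,68,-43)
river: ρ → (-43,18,26)
river: ρ → (26,34,-35)
river: ρ → (-35,36,25)
river: ρ → (25,64,-7)
river: ρ → (-7,62,34)
river: ρ → (34,6,-35)
river: ρ → (-35,64,5)
river: ρ → (5,66,-22)
river: ρ → (-22,66,5)
river: ρ → (5,64,-35)
river: ρ → (-35,6,34)
ρ-cycle length = 18 (tail of 0 descent steps not counted)

18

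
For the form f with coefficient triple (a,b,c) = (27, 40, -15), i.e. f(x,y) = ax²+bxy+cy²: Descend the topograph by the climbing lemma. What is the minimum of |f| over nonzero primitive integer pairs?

river: ρ → (-15,50,12)
river: ρ → (12,46,-23)
river: ρ → (-23,46,12)
river: ρ → (12,50,-15)
river: ρ → (-15,40,27)
river: ρ → (27,14,-28)
river: ρ → (-28,42,13)
river: ρ → (13,36,-37)
river: ρ → (-37,38,12)
river: ρ → (12,34,-43)
river: ρ → (-43,52,3)
river: ρ → (3,56,-7)
river: ρ → (-7,56,3)
river: ρ → (3,52,-43)
river: ρ → (-43,34,12)
river: ρ → (12,38,-37)
river: ρ → (-37,36,13)
river: ρ → (13,42,-28)
river: ρ → (-28,14,27)
river: ρ → (27,40,-15)
closes: descent 0, river 20
min |a| on river = 3

3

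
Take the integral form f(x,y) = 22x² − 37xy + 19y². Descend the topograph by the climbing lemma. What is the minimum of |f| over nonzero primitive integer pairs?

translate: b→7 (≡-37 mod 44), so (22,-37,19)→(22,7,4)
flip: (22,7,4)→(4,-7,22)
translate: b→1 (≡-7 mod 8), so (4,-7,22)→(4,1,19)
reduced (well bottom): (4,1,19) with a≤c, −a<b≤a
well minimum = a = 4

4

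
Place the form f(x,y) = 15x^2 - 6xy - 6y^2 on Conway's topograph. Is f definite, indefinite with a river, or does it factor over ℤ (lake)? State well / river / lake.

D = b²−4ac = (-6)² − 4·15·(-6) = 396
D > 0 non-square ⇒ indefinite ⇒ periodic river

river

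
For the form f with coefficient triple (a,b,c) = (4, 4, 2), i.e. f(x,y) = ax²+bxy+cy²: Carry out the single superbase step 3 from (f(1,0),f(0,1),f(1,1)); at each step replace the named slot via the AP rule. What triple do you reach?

start (4,2,10) = (f(1,0),f(0,1),f(1,1))
replace slot 3: 2·(4+2) − 10 = 2 → (4,2,2)

4,2,2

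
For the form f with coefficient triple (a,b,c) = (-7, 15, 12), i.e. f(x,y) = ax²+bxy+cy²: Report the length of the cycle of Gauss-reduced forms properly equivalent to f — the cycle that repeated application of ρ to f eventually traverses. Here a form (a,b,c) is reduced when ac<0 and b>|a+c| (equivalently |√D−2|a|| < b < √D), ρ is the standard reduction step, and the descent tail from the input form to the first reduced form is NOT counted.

D = 561, ⌊√D⌋ = 23
river: ρ → (12,9,-10)
river: ρ → (-10,11,11)
river: ρ → (11,11,-10)
river: ρ → (-10,9,12)
river: ρ → (12,15,-7)
river: ρ → (-7,13,14)
river: ρ → (14,15,-6)
river: ρ → (-6,21,5)
river: ρ → (5,19,-10)
river: ρ → (-10,21,3)
river: ρ → (3,21,-10)
river: ρ → (-10,19,5)
river: ρ → (5,21,-6)
river: ρ → (-6,15,14)
river: ρ → (14,13,-7)
river: ρ → (-7,15,12)
ρ-cycle length = 16 (tail of 0 descent steps not counted)

16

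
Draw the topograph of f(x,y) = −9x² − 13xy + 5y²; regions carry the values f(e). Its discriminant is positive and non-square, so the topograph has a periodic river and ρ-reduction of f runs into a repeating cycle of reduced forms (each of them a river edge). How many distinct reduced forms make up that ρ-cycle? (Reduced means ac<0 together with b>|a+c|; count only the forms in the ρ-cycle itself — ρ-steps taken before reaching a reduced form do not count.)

D = 349, ⌊√D⌋ = 18
descent: ρ → (5,13,-9)  [lands on river]
river: ρ → (-9,5,9)
river: ρ → (9,13,-5)
river: ρ → (-5,17,3)
river: ρ → (3,13,-15)
river: ρ → (-15,17,1)
river: ρ → (1,17,-15)
river: ρ → (-15,13,3)
river: ρ → (3,17,-5)
river: ρ → (-5,13,9)
river: ρ → (9,5,-9)
river: ρ → (-9,13,5)
river: ρ → (5,17,-3)
river: ρ → (-3,13,15)
river: ρ → (15,17,-1)
river: ρ → (-1,17,15)
river: ρ → (15,13,-3)
river: ρ → (-3,17,5)
ρ-cycle length = 18 (tail of 1 descent step not counted)

18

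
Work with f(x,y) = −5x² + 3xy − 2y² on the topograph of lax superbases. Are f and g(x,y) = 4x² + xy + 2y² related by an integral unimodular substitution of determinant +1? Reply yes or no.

D₁ = -31, D₂ = -31
f is negative-definite; reduce −f:
−f: flip: (5,-3,2)→(2,3,5)
−f: translate: b→-1 (≡3 mod 4), so (2,3,5)→(2,-1,4)
−f: reduced (well bottom): (2,-1,4) with a≤c, −a<b≤a
flip sign back: reduced form of f is (-2,1,-4)
g: flip: (4,1,2)→(2,-1,4)
g: reduced (well bottom): (2,-1,4) with a≤c, −a<b≤a
reduced forms (-2, 1, -4) vs (2, -1, 4) ⇒ inequivalent

no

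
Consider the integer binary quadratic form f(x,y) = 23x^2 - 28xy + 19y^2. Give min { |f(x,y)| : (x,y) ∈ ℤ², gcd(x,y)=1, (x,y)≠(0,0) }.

translate: b→18 (≡-28 mod 46), so (23,-28,19)→(23,18,14)
flip: (23,18,14)→(14,-18,23)
translate: b→10 (≡-18 mod 28), so (14,-18,23)→(14,10,19)
reduced (well bottom): (14,10,19) with a≤c, −a<b≤a
well minimum = a = 14

14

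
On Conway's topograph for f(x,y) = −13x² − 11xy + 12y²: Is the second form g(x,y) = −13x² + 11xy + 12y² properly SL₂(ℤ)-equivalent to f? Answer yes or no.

D₁ = 745, D₂ = 745
river cycle of f (length 18): (12, 11, -13), (-13, 15, 10), (10, 25, -3), (-3, 23, 18), (18, 13, -8), (-8, 19, 12), (12, 5, -15), (-15, 25, 2), (2, 27, -2), (-2, 25, 15), … (8 more)
river cycle of g (length 18): (12, 13, -12), (-12, 11, 13), (13, 15, -10), (-10, 25, 3), (3, 23, -18), (-18, 13, 8), (8, 19, -12), (-12, 5, 15), (15, 25, -2), (-2, 27, 2), … (8 more)
cycles differ ⇒ inequivalent

no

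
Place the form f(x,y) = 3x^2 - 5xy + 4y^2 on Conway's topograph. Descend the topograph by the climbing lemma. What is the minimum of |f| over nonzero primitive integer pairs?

translate: b→1 (≡-5 mod 6), so (3,-5,4)→(3,1,2)
flip: (3,1,2)→(2,-1,3)
reduced (well bottom): (2,-1,3) with a≤c, −a<b≤a
well minimum = a = 2

2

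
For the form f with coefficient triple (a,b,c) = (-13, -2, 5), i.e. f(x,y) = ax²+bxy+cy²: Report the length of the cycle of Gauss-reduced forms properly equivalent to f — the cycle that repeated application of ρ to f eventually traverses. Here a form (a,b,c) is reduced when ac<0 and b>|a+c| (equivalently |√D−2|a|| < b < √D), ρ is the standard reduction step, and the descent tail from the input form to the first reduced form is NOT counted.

D = 264, ⌊√D⌋ = 16
descent: ρ → (5,12,-6)  [lands on river]
river: ρ → (-6,12,5)
river: ρ → (5,8,-10)
river: ρ → (-10,12,3)
river: ρ → (3,12,-10)
river: ρ → (-10,8,5)
ρ-cycle length = 6 (tail of 1 descent step not counted)

6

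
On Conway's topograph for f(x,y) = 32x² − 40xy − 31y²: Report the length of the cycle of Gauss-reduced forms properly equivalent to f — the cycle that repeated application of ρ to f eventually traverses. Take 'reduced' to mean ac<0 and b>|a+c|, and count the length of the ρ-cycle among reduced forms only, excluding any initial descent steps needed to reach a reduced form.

D = 5568, ⌊√D⌋ = 74
descent: ρ → (-31,40,32)  [lands on river]
river: ρ → (32,24,-39)
river: ρ → (-39,54,17)
river: ρ → (17,48,-48)
river: ρ → (-48,48,17)
river: ρ → (17,54,-39)
river: ρ → (-39,24,32)
river: ρ → (32,40,-31)
river: ρ → (-31,22,41)
river: ρ → (41,60,-12)
river: ρ → (-12,60,41)
river: ρ → (41,22,-31)
ρ-cycle length = 12 (tail of 1 descent step not counted)

12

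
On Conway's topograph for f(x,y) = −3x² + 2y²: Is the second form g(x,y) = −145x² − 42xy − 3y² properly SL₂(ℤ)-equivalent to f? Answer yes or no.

D₁ = 24, D₂ = 24
river cycle of f (length 2): (2, 4, -1), (-1, 4, 2)
river cycle of g (length 2): (2, 4, -1), (-1, 4, 2)
cycles coincide ⇒ equivalent

yes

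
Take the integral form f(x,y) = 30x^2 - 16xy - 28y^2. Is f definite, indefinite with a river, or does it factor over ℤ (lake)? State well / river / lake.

D = b²−4ac = (-16)² − 4·30·(-28) = 3616
D > 0 non-square ⇒ indefinite ⇒ periodic river

river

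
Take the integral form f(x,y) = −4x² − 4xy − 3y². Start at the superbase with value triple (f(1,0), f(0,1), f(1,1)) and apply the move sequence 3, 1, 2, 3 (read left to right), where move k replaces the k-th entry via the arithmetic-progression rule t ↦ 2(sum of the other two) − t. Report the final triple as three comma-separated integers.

start (-4,-3,-11) = (f(1,0),f(0,1),f(1,1))
replace slot 3: 2·((-4)+(-3)) − (-11) = -3 → (-4,-3,-3)
replace slot 1: 2·((-3)+(-3)) − (-4) = -8 → (-8,-3,-3)
replace slot 2: 2·((-8)+(-3)) − (-3) = -19 → (-8,-19,-3)
replace slot 3: 2·((-8)+(-19)) − (-3) = -51 → (-8,-19,-51)

-8,-19,-51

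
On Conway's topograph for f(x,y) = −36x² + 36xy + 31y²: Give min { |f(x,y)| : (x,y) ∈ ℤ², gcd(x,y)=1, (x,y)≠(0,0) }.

river: ρ → (31,26,-41)
river: ρ → (-41,56,16)
river: ρ → (16,72,-9)
river: ρ → (-9,72,16)
river: ρ → (16,56,-41)
river: ρ → (-41,26,31)
river: ρ → (31,36,-36)
river: ρ → (-36,36,31)
closes: descent 0, river 8
min |a| on river = 9

9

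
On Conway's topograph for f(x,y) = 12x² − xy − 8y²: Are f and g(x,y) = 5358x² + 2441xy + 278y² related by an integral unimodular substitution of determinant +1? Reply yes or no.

D₁ = 385, D₂ = 385
river cycle of f (length 10): (-8, 17, 3), (3, 19, -2), (-2, 17, 12), (12, 7, -7), (-7, 7, 12), (12, 17, -2), (-2, 19, 3), (3, 17, -8), (-8, 15, 5), (5, 15, -8)
river cycle of g (length 10): (5, 15, -8), (-8, 17, 3), (3, 19, -2), (-2, 17, 12), (12, 7, -7), (-7, 7, 12), (12, 17, -2), (-2, 19, 3), (3, 17, -8), (-8, 15, 5)
cycles coincide ⇒ equivalent

yes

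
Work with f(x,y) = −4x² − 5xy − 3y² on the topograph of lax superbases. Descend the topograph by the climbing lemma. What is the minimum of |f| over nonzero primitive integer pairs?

translate: b→-3 (≡5 mod 8), so (4,5,3)→(4,-3,2)
flip: (4,-3,2)→(2,3,4)
translate: b→-1 (≡3 mod 4), so (2,3,4)→(2,-1,3)
reduced (well bottom): (2,-1,3) with a≤c, −a<b≤a
well minimum |f| = |-2| = 2 (negative-definite)

2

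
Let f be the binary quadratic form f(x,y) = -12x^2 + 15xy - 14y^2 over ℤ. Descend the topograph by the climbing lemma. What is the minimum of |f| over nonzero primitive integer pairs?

translate: b→9 (≡-15 mod 24), so (12,-15,14)→(12,9,11)
flip: (12,9,11)→(11,-9,12)
reduced (well bottom): (11,-9,12) with a≤c, −a<b≤a
well minimum |f| = |-11| = 11 (negative-definite)

11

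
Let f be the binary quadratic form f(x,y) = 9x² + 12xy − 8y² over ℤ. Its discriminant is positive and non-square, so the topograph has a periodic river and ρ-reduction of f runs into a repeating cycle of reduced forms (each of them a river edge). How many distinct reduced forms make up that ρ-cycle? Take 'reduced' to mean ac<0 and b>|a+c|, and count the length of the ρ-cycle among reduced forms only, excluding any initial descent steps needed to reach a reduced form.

D = 432, ⌊√D⌋ = 20
river: ρ → (-8,20,1)
river: ρ → (1,20,-8)
river: ρ → (-8,12,9)
river: ρ → (9,6,-11)
river: ρ → (-11,16,4)
river: ρ → (4,16,-11)
river: ρ → (-11,6,9)
river: ρ → (9,12,-8)
ρ-cycle length = 8 (tail of 0 descent steps not counted)

8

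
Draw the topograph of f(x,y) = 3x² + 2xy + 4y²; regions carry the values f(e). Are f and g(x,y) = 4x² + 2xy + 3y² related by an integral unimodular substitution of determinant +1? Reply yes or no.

D₁ = -44, D₂ = -44
f: reduced (well bottom): (3,2,4) with a≤c, −a<b≤a
g: flip: (4,2,3)→(3,-2,4)
g: reduced (well bottom): (3,-2,4) with a≤c, −a<b≤a
reduced forms (3, 2, 4) vs (3, -2, 4) ⇒ inequivalent

no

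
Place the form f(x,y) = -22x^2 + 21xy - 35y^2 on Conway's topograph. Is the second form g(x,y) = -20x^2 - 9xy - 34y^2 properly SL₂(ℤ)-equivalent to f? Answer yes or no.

D₁ = -2639, D₂ = -2639
f is negative-definite; reduce −f:
−f: reduced (well bottom): (22,-21,35) with a≤c, −a<b≤a
flip sign back: reduced form of f is (-22,21,-35)
g is negative-definite; reduce −g:
−g: reduced (well bottom): (20,9,34) with a≤c, −a<b≤a
flip sign back: reduced form of g is (-20,-9,-34)
reduced forms (-22, 21, -35) vs (-20, -9, -34) ⇒ inequivalent

no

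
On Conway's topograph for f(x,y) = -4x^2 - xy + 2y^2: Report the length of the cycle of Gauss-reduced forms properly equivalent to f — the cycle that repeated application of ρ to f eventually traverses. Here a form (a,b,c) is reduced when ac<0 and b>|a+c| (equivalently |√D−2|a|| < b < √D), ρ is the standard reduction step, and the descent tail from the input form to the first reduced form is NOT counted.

D = 33, ⌊√D⌋ = 5
descent: ρ → (2,5,-1)  [lands on river]
river: ρ → (-1,5,2)
river: ρ → (2,3,-3)
river: ρ → (-3,3,2)
ρ-cycle length = 4 (tail of 1 descent step not counted)

4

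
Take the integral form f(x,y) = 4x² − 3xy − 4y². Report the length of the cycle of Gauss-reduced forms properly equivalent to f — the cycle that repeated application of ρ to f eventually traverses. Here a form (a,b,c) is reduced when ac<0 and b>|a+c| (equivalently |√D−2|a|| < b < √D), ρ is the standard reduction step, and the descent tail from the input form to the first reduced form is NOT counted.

D = 73, ⌊√D⌋ = 8
descent: ρ → (-4,3,4)  [lands on river]
river: ρ → (4,5,-3)
river: ρ → (-3,7,2)
river: ρ → (2,5,-6)
river: ρ → (-6,7,1)
river: ρ → (1,7,-6)
river: ρ → (-6,5,2)
river: ρ → (2,7,-3)
river: ρ → (-3,5,4)
river: ρ → (4,3,-4)
river: ρ → (-4,5,3)
river: ρ → (3,7,-2)
river: ρ → (-2,5,6)
river: ρ → (6,7,-1)
river: ρ → (-1,7,6)
river: ρ → (6,5,-2)
river: ρ → (-2,7,3)
river: ρ → (3,5,-4)
ρ-cycle length = 18 (tail of 1 descent step not counted)

18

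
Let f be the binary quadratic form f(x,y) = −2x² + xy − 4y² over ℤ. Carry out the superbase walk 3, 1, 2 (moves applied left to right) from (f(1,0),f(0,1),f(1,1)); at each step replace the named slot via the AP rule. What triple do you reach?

start (-2,-4,-5) = (f(1,0),f(0,1),f(1,1))
replace slot 3: 2·((-2)+(-4)) − (-5) = -7 → (-2,-4,-7)
replace slot 1: 2·((-4)+(-7)) − (-2) = -20 → (-20,-4,-7)
replace slot 2: 2·((-20)+(-7)) − (-4) = -50 → (-20,-50,-7)

-20,-50,-7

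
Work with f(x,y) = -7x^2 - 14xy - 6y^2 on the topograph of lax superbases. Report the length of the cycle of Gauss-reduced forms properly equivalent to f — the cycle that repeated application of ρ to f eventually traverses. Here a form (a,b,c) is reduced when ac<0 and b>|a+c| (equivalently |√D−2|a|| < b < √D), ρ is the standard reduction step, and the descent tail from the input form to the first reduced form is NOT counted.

D = 28, ⌊√D⌋ = 5
descent: ρ → (-6,2,1)
descent: ρ → (1,4,-3)  [lands on river]
river: ρ → (-3,2,2)
river: ρ → (2,2,-3)
river: ρ → (-3,4,1)
ρ-cycle length = 4 (tail of 2 descent steps not counted)

4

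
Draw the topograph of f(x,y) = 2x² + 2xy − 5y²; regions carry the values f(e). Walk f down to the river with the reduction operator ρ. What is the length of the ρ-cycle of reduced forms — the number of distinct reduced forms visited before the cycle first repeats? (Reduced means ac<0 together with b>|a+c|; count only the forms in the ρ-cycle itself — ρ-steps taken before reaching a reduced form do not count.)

D = 44, ⌊√D⌋ = 6
descent: ρ → (-5,-2,2)
descent: ρ → (2,6,-1)  [lands on river]
river: ρ → (-1,6,2)
ρ-cycle length = 2 (tail of 2 descent steps not counted)

2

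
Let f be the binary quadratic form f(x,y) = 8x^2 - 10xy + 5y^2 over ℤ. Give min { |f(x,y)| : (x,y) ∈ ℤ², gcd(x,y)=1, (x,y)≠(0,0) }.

translate: b→6 (≡-10 mod 16), so (8,-10,5)→(8,6,3)
flip: (8,6,3)→(3,-6,8)
translate: b→0 (≡-6 mod 6), so (3,-6,8)→(3,0,5)
reduced (well bottom): (3,0,5) with a≤c, −a<b≤a
well minimum = a = 3

3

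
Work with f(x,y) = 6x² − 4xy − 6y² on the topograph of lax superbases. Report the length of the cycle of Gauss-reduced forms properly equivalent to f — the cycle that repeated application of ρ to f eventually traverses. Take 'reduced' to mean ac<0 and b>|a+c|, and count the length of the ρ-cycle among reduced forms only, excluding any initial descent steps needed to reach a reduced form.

D = 160, ⌊√D⌋ = 12
descent: ρ → (-6,4,6)  [lands on river]
river: ρ → (6,8,-4)
river: ρ → (-4,8,6)
river: ρ → (6,4,-6)
river: ρ → (-6,8,4)
river: ρ → (4,8,-6)
ρ-cycle length = 6 (tail of 1 descent step not counted)

6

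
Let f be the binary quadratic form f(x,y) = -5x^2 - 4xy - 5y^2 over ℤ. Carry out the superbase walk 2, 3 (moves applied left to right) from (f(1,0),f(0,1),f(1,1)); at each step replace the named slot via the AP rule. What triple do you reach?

start (-5,-5,-14) = (f(1,0),f(0,1),f(1,1))
replace slot 2: 2·((-5)+(-14)) − (-5) = -33 → (-5,-33,-14)
replace slot 3: 2·((-5)+(-33)) − (-14) = -62 → (-5,-33,-62)

-5,-33,-62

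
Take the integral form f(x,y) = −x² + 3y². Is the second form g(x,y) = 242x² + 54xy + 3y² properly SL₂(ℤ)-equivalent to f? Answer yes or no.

D₁ = 12, D₂ = 12
river cycle of f (length 2): (-1, 2, 2), (2, 2, -1)
river cycle of g (length 2): (-1, 2, 2), (2, 2, -1)
cycles coincide ⇒ equivalent

yes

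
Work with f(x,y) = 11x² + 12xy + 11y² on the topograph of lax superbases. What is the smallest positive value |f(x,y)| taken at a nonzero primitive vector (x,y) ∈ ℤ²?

translate: b→-10 (≡12 mod 22), so (11,12,11)→(11,-10,10)
flip: (11,-10,10)→(10,10,11)
reduced (well bottom): (10,10,11) with a≤c, −a<b≤a
well minimum = a = 10

10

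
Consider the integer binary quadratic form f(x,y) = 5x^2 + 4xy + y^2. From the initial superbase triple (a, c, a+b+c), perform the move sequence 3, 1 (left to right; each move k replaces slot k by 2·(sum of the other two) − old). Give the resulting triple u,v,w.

start (5,1,10) = (f(1,0),f(0,1),f(1,1))
replace slot 3: 2·(5+1) − 10 = 2 → (5,1,2)
replace slot 1: 2·(1+2) − 5 = 1 → (1,1,2)

1,1,2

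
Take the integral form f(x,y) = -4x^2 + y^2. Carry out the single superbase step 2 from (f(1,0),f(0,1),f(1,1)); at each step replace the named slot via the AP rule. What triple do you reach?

start (-4,1,-3) = (f(1,0),f(0,1),f(1,1))
replace slot 2: 2·((-4)+(-3)) − 1 = -15 → (-4,-15,-3)

-4,-15,-3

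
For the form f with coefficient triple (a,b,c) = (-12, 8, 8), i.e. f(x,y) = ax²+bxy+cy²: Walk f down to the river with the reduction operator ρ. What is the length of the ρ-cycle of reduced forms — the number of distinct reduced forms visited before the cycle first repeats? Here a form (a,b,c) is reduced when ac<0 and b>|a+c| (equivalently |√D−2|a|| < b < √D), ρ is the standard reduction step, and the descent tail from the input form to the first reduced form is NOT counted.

D = 448, ⌊√D⌋ = 21
river: ρ → (8,8,-12)
river: ρ → (-12,16,4)
river: ρ → (4,16,-12)
river: ρ → (-12,8,8)
ρ-cycle length = 4 (tail of 0 descent steps not counted)

4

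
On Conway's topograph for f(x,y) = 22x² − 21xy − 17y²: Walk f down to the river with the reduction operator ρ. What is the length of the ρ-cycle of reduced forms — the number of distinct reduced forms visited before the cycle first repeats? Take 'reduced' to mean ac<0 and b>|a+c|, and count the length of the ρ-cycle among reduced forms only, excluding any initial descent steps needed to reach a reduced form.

D = 1937, ⌊√D⌋ = 44
descent: ρ → (-17,21,22)  [lands on river]
river: ρ → (22,23,-16)
river: ρ → (-16,41,4)
river: ρ → (4,39,-26)
river: ρ → (-26,13,17)
river: ρ → (17,21,-22)
river: ρ → (-22,23,16)
river: ρ → (16,41,-4)
river: ρ → (-4,39,26)
river: ρ → (26,13,-17)
ρ-cycle length = 10 (tail of 1 descent step not counted)

10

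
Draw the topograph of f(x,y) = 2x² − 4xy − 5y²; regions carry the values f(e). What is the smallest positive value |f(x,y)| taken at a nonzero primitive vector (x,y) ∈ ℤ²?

descent: ρ → (-5,4,2)  [lands on river]
river: ρ → (2,4,-5)
river: ρ → (-5,6,1)
river: ρ → (1,6,-5)
closes: descent 1, river 4
min |a| on river = 1

1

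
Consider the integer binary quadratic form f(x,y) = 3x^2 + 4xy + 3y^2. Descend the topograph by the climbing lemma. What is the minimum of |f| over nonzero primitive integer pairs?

translate: b→-2 (≡4 mod 6), so (3,4,3)→(3,-2,2)
flip: (3,-2,2)→(2,2,3)
reduced (well bottom): (2,2,3) with a≤c, −a<b≤a
well minimum = a = 2

2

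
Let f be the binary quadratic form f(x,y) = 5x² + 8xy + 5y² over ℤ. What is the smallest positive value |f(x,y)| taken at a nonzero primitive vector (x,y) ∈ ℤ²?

translate: b→-2 (≡8 mod 10), so (5,8,5)→(5,-2,2)
flip: (5,-2,2)→(2,2,5)
reduced (well bottom): (2,2,5) with a≤c, −a<b≤a
well minimum = a = 2

2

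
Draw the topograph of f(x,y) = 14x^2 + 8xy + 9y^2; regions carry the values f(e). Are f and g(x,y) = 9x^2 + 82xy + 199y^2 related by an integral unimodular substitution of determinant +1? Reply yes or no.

D₁ = -440, D₂ = -440
f: flip: (14,8,9)→(9,-8,14)
f: reduced (well bottom): (9,-8,14) with a≤c, −a<b≤a
g: translate: b→-8 (≡82 mod 18), so (9,82,199)→(9,-8,14)
g: reduced (well bottom): (9,-8,14) with a≤c, −a<b≤a
reduced forms (9, -8, 14) vs (9, -8, 14) ⇒ equivalent

yes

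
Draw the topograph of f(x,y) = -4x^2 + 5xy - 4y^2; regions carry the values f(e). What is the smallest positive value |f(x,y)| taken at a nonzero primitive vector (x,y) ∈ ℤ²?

translate: b→3 (≡-5 mod 8), so (4,-5,4)→(4,3,3)
flip: (4,3,3)→(3,-3,4)
translate: b→3 (≡-3 mod 6), so (3,-3,4)→(3,3,4)
reduced (well bottom): (3,3,4) with a≤c, −a<b≤a
well minimum |f| = |-3| = 3 (negative-definite)

3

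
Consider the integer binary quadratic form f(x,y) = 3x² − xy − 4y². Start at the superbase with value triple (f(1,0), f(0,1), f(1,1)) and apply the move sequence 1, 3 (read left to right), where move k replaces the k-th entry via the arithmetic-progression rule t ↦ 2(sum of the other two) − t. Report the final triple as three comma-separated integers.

start (3,-4,-2) = (f(1,0),f(0,1),f(1,1))
replace slot 1: 2·((-4)+(-2)) − 3 = -15 → (-15,-4,-2)
replace slot 3: 2·((-15)+(-4)) − (-2) = -36 → (-15,-4,-36)

-15,-4,-36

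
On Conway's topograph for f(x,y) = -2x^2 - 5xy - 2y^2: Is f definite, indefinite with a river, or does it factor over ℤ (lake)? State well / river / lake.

D = b²−4ac = (-5)² − 4·(-2)·(-2) = 9
D = 3² is a perfect square ⇒ form factors over ℤ ⇒ lakes

lake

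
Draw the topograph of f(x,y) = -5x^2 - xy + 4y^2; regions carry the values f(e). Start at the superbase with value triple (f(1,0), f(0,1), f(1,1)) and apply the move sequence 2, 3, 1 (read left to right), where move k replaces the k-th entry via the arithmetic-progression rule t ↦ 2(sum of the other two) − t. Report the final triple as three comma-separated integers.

start (-5,4,-2) = (f(1,0),f(0,1),f(1,1))
replace slot 2: 2·((-5)+(-2)) − 4 = -18 → (-5,-18,-2)
replace slot 3: 2·((-5)+(-18)) − (-2) = -44 → (-5,-18,-44)
replace slot 1: 2·((-18)+(-44)) − (-5) = -119 → (-119,-18,-44)

-119,-18,-44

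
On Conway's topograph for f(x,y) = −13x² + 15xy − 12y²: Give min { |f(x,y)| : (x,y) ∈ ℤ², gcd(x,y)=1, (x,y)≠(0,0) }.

translate: b→11 (≡-15 mod 26), so (13,-15,12)→(13,11,10)
flip: (13,11,10)→(10,-11,13)
translate: b→9 (≡-11 mod 20), so (10,-11,13)→(10,9,12)
reduced (well bottom): (10,9,12) with a≤c, −a<b≤a
well minimum |f| = |-10| = 10 (negative-definite)

10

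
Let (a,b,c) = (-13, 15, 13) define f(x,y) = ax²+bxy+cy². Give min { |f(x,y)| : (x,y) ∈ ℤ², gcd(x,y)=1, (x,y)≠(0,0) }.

river: ρ → (13,11,-15)
river: ρ → (-15,19,9)
river: ρ → (9,17,-17)
river: ρ → (-17,17,9)
river: ρ → (9,19,-15)
river: ρ → (-15,11,13)
river: ρ → (13,15,-13)
river: ρ → (-13,11,15)
river: ρ → (15,19,-9)
river: ρ → (-9,17,17)
river: ρ → (17,17,-9)
river: ρ → (-9,19,15)
river: ρ → (15,11,-13)
river: ρ → (-13,15,13)
closes: descent 0, river 14
min |a| on river = 9

9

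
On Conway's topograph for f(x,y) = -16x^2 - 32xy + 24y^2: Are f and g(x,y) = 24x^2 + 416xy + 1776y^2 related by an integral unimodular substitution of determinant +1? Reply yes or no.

D₁ = 2560, D₂ = 2560
river cycle of f (length 6): (24, 32, -16), (-16, 32, 24), (24, 16, -24), (-24, 32, 16), (16, 32, -24), (-24, 16, 24)
river cycle of g (length 6): (24, 32, -16), (-16, 32, 24), (24, 16, -24), (-24, 32, 16), (16, 32, -24), (-24, 16, 24)
cycles coincide ⇒ equivalent

yes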